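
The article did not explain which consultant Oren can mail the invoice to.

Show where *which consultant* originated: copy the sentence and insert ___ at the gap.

The article did not explain which consultant Oren can mail the invoice to ___.

Pre-movement form: Oren can mail the invoice to which consultant.
'which consultant' functions as the object of the preposition 'to' (recipient of 'mail'). The gap is right after 'to'.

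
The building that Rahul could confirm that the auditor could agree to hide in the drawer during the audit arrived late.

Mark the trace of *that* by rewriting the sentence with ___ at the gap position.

'that' functions as the direct object of 'hide'. The gap is right after 'hide'.

The building that Rahul could confirm that the auditor could agree to hide ___ in the drawer during the audit arrived late.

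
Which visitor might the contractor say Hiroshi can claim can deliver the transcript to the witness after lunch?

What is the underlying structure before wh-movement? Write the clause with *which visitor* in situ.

'which visitor' is the subject of the clause embedded under 'claim'. Fronting leaves a gap immediately after 'claim':
Which visitor might the contractor say Hiroshi can claim ___ can deliver the transcript to the witness after lunch?

The contractor might say Hiroshi can claim which visitor can deliver the transcript to the witness after lunch.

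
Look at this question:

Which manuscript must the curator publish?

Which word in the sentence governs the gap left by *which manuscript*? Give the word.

Underlying clause: The curator must publish which manuscript.
'which manuscript' is the direct object of 'publish'. Fronting leaves a gap immediately after 'publish':
Which manuscript must the curator publish ___?

publish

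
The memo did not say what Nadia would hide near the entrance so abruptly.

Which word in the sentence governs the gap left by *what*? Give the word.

hide

Before movement: Nadia would hide what near the entrance so abruptly.
'what' is the direct object of 'hide'. It moves to the left edge, and the trace sits right after 'hide':
The memo did not say what Nadia would hide ___ near the entrance so abruptly.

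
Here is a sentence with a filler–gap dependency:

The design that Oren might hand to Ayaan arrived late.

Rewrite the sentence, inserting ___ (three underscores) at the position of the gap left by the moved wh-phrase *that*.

The filler 'that' is interpreted as the direct object of 'hand'. The gap is right after 'hand'.

The design that Oren might hand ___ to Ayaan arrived late.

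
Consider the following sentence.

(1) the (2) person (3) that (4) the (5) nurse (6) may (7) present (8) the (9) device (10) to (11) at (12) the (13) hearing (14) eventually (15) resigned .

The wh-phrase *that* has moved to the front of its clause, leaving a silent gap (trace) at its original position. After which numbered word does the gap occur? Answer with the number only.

'that' functions as the object of the preposition 'to' (recipient of 'present'). Wh-movement fronts it, leaving a gap right after 'to':
The person that the nurse may present the device to ___ at the hearing eventually resigned.
'to' is word 10.

10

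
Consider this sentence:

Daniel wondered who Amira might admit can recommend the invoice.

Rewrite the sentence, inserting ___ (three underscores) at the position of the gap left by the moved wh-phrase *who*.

In situ: Amira might admit who can recommend the invoice.
'who' is the subject of the clause embedded under 'admit'. The gap is right after 'admit'.

Daniel wondered who Amira might admit ___ can recommend the invoice.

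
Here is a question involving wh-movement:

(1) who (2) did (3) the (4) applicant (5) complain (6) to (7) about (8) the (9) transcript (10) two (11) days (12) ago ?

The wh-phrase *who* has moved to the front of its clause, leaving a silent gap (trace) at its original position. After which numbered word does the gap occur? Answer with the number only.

Underlying clause: The applicant did complain to who about the transcript two days ago.
The filler 'who' is interpreted as the object of the preposition 'to'. It moves to the left edge, and the trace sits right after 'to':
Who did the applicant complain to ___ about the transcript two days ago?
'to' is word 6.

6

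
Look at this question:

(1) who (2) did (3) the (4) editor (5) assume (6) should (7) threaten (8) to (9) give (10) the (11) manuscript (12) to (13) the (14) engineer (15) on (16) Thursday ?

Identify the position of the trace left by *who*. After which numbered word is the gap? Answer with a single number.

In situ: The editor did assume who should threaten to give the manuscript to the engineer on Thursday.
'who' is the subject of the clause embedded under 'assume'. Wh-movement fronts it, leaving a gap right after 'assume':
Who did the editor assume ___ should threaten to give the manuscript to the engineer on Thursday?
'assume' is word 5.

5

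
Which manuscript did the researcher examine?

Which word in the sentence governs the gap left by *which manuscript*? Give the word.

examine

Pre-movement form: The researcher did examine which manuscript.
'which manuscript' functions as the direct object of 'examine'. Fronting leaves a gap immediately after 'examine':
Which manuscript did the researcher examine ___?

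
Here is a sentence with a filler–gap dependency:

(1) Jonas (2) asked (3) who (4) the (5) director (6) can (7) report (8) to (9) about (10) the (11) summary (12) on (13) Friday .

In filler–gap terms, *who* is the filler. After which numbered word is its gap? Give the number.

8

In situ: The director can report to who about the summary on Friday.
'who' is the object of the preposition 'to'. Fronting leaves a gap immediately after 'to':
Jonas asked who the director can report to ___ about the summary on Friday.
'to' is word 8.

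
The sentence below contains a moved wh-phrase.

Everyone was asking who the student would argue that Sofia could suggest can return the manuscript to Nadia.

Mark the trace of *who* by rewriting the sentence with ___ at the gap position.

Everyone was asking who the student would argue that Sofia could suggest ___ can return the manuscript to Nadia.

In situ: The student would argue that Sofia could suggest who can return the manuscript to Nadia.
'who' functions as the subject of the clause embedded under 'suggest'. The gap is right after 'suggest'.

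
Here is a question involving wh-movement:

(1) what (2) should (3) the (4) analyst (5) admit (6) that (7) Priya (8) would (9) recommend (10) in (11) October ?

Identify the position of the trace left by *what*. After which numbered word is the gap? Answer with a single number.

Pre-movement form: The analyst should admit that Priya would recommend what in October.
The filler 'what' is interpreted as the direct object of 'recommend'. Fronting leaves a gap immediately after 'recommend':
What should the analyst admit that Priya would recommend ___ in October?
'recommend' is word 9.

9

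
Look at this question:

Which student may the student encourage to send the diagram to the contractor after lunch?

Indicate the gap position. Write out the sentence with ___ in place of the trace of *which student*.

Which student may the student encourage ___ to send the diagram to the contractor after lunch?

In situ: The student may encourage which student to send the diagram to the contractor after lunch.
The filler 'which student' is interpreted as the direct object of 'encourage'. The gap is right after 'encourage'.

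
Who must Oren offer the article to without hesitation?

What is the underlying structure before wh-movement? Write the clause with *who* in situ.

'who' is the object of the preposition 'to' (recipient of 'offer'). It moves to the left edge, and the trace sits right after 'to':
Who must Oren offer the article to ___ without hesitation?

Oren must offer the article to who without hesitation.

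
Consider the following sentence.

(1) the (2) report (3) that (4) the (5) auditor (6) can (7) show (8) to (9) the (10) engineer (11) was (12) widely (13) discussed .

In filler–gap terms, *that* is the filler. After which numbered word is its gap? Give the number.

'that' functions as the direct object of 'show'. Fronting leaves a gap immediately after 'show':
The report that the auditor can show ___ to the engineer was widely discussed.
'show' is word 7.

7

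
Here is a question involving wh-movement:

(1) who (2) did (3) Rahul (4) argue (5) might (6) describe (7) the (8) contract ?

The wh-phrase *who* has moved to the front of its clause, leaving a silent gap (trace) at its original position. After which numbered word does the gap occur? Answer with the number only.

4

Underlying clause: Rahul did argue who might describe the contract.
'who' functions as the subject of the clause embedded under 'argue'. It moves to the left edge, and the trace sits right after 'argue':
Who did Rahul argue ___ might describe the contract?
'argue' is word 4.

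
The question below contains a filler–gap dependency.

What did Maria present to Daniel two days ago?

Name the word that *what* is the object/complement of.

present

Pre-movement form: Maria did present what to Daniel two days ago.
The filler 'what' is interpreted as the direct object of 'present'. Wh-movement fronts it, leaving a gap right after 'present':
What did Maria present ___ to Daniel two days ago?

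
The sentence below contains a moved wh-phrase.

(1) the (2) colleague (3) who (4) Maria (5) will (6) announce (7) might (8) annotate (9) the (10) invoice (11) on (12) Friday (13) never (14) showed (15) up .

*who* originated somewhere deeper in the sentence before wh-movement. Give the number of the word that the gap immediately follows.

'who' is the subject of the clause embedded under 'announce'. It moves to the left edge, and the trace sits right after 'announce':
The colleague who Maria will announce ___ might annotate the invoice on Friday never showed up.
'announce' is word 6.

6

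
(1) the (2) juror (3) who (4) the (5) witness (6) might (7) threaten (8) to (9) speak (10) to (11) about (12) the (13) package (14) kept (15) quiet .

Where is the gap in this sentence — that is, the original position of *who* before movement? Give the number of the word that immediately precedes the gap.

The filler 'who' is interpreted as the object of the preposition 'to'. It moves to the left edge, and the trace sits right after 'to':
The juror who the witness might threaten to speak to ___ about the package kept quiet.
'to' is word 10.

10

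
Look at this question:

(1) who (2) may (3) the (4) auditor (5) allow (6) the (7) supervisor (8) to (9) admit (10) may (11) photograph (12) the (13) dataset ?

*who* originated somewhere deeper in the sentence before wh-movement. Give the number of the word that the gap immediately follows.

9

In situ: The auditor may allow the supervisor to admit who may photograph the dataset.
The filler 'who' is interpreted as the subject of the clause embedded under 'admit'. Fronting leaves a gap immediately after 'admit':
Who may the auditor allow the supervisor to admit ___ may photograph the dataset?
'admit' is word 9.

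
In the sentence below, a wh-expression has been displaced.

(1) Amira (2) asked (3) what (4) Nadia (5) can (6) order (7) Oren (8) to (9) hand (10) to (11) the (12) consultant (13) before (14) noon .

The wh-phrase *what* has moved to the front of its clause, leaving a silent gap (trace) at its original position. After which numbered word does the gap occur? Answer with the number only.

9

Before movement: Nadia can order Oren to hand what to the consultant before noon.
'what' functions as the direct object of 'hand'. It moves to the left edge, and the trace sits right after 'hand':
Amira asked what Nadia can order Oren to hand ___ to the consultant before noon.
'hand' is word 9.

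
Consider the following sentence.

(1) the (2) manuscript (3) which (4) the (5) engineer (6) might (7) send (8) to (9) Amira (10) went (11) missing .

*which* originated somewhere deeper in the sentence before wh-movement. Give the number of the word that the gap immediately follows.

'which' functions as the direct object of 'send'. It moves to the left edge, and the trace sits right after 'send':
The manuscript which the engineer might send ___ to Amira went missing.
'send' is word 7.

7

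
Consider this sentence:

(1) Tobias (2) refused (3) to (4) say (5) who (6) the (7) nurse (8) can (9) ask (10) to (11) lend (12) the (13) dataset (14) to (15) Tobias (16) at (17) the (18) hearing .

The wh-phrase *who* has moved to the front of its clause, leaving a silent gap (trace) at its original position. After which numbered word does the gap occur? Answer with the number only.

9

Before movement: The nurse can ask who to lend the dataset to Tobias at the hearing.
The filler 'who' is interpreted as the direct object of 'ask'. It moves to the left edge, and the trace sits right after 'ask':
Tobias refused to say who the nurse can ask ___ to lend the dataset to Tobias at the hearing.
'ask' is word 9.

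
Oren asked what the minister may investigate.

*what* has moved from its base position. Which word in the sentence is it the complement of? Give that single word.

Before movement: The minister may investigate what.
'what' is the direct object of 'investigate'. Fronting leaves a gap immediately after 'investigate':
Oren asked what the minister may investigate ___.

investigate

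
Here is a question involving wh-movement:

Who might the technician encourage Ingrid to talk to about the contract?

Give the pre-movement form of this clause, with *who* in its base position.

The technician might encourage Ingrid to talk to who about the contract.

The filler 'who' is interpreted as the object of the preposition 'to'. Fronting leaves a gap immediately after 'to':
Who might the technician encourage Ingrid to talk to ___ about the contract?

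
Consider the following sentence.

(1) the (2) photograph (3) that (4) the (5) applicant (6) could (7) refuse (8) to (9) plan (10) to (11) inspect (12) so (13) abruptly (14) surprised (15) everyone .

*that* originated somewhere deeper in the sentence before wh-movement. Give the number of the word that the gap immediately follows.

11

'that' is the direct object of 'inspect'. Fronting leaves a gap immediately after 'inspect':
The photograph that the applicant could refuse to plan to inspect ___ so abruptly surprised everyone.
'inspect' is word 11.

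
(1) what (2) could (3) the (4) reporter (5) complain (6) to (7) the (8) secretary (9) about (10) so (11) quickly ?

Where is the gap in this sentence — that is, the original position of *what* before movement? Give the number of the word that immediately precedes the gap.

9

Pre-movement form: The reporter could complain to the secretary about what so quickly.
'what' functions as the object of the preposition 'about'. It moves to the left edge, and the trace sits right after 'about':
What could the reporter complain to the secretary about ___ so quickly?
'about' is word 9.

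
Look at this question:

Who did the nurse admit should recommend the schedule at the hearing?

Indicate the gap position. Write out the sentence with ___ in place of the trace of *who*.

Pre-movement form: The nurse did admit who should recommend the schedule at the hearing.
'who' is the subject of the clause embedded under 'admit'. The gap is right after 'admit'.

Who did the nurse admit ___ should recommend the schedule at the hearing?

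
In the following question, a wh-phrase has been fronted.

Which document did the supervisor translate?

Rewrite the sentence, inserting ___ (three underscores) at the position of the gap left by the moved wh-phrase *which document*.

Which document did the supervisor translate ___?

Pre-movement form: The supervisor did translate which document.
'which document' functions as the direct object of 'translate'. The gap is right after 'translate'.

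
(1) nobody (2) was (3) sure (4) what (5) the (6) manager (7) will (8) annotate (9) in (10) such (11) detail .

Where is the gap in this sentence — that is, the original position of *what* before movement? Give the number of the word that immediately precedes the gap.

8

Before movement: The manager will annotate what in such detail.
'what' is the direct object of 'annotate'. Wh-movement fronts it, leaving a gap right after 'annotate':
Nobody was sure what the manager will annotate ___ in such detail.
'annotate' is word 8.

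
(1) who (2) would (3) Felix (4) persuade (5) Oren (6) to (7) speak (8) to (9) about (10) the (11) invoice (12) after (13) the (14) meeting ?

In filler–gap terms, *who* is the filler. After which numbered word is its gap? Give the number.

Underlying clause: Felix would persuade Oren to speak to who about the invoice after the meeting.
The filler 'who' is interpreted as the object of the preposition 'to'. It moves to the left edge, and the trace sits right after 'to':
Who would Felix persuade Oren to speak to ___ about the invoice after the meeting?
'to' is word 8.

8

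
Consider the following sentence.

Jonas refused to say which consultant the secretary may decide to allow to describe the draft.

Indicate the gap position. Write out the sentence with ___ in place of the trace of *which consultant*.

Jonas refused to say which consultant the secretary may decide to allow ___ to describe the draft.

Underlying clause: The secretary may decide to allow which consultant to describe the draft.
'which consultant' is the direct object of 'allow'. The gap is right after 'allow'.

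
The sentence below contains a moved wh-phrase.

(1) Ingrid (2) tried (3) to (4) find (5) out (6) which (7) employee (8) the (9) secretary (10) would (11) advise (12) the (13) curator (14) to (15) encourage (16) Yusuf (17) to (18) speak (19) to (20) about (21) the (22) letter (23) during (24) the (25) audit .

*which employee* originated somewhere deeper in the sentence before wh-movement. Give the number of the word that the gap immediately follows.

Underlying clause: The secretary would advise the curator to encourage Yusuf to speak to which employee about the letter during the audit.
The filler 'which employee' is interpreted as the object of the preposition 'to'. Fronting leaves a gap immediately after 'to':
Ingrid tried to find out which employee the secretary would advise the curator to encourage Yusuf to speak to ___ about the letter during the audit.
'to' is word 19.

19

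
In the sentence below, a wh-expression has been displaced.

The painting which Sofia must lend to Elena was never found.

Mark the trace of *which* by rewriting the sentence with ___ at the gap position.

'which' is the direct object of 'lend'. The gap is right after 'lend'.

The painting which Sofia must lend ___ to Elena was never found.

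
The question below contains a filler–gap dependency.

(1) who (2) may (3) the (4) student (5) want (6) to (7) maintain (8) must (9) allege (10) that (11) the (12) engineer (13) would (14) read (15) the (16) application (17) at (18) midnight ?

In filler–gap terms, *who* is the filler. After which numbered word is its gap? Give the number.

7

Pre-movement form: The student may want to maintain who must allege that the engineer would read the application at midnight.
The filler 'who' is interpreted as the subject of the clause embedded under 'maintain'. Wh-movement fronts it, leaving a gap right after 'maintain':
Who may the student want to maintain ___ must allege that the engineer would read the application at midnight?
'maintain' is word 7.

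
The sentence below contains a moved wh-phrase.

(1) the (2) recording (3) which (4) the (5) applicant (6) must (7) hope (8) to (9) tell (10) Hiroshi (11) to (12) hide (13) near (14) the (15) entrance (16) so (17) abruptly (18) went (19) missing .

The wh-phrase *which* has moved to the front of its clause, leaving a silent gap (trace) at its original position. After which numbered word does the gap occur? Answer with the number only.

12

'which' functions as the direct object of 'hide'. It moves to the left edge, and the trace sits right after 'hide':
The recording which the applicant must hope to tell Hiroshi to hide ___ near the entrance so abruptly went missing.
'hide' is word 12.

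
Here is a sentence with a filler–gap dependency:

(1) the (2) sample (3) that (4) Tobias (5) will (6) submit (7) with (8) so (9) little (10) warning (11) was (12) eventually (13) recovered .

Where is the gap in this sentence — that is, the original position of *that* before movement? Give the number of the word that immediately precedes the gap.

The filler 'that' is interpreted as the direct object of 'submit'. Fronting leaves a gap immediately after 'submit':
The sample that Tobias will submit ___ with so little warning was eventually recovered.
'submit' is word 6.

6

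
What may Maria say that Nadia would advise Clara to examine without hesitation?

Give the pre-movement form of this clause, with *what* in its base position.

The filler 'what' is interpreted as the direct object of 'examine'. Wh-movement fronts it, leaving a gap right after 'examine':
What may Maria say that Nadia would advise Clara to examine ___ without hesitation?

Maria may say that Nadia would advise Clara to examine what without hesitation.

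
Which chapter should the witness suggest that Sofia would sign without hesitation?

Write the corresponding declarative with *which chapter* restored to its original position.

'which chapter' functions as the direct object of 'sign'. Wh-movement fronts it, leaving a gap right after 'sign':
Which chapter should the witness suggest that Sofia would sign ___ without hesitation?

The witness should suggest that Sofia would sign which chapter without hesitation.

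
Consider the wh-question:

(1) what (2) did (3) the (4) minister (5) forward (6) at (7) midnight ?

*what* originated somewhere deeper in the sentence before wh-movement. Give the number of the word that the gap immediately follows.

Before movement: The minister did forward what at midnight.
'what' is the direct object of 'forward'. It moves to the left edge, and the trace sits right after 'forward':
What did the minister forward ___ at midnight?
'forward' is word 5.

5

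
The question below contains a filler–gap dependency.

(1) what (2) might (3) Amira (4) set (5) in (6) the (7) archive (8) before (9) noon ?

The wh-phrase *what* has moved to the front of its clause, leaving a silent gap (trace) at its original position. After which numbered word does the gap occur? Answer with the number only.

4

Underlying clause: Amira might set what in the archive before noon.
'what' functions as the direct object of 'set'. It moves to the left edge, and the trace sits right after 'set':
What might Amira set ___ in the archive before noon?
'set' is word 4.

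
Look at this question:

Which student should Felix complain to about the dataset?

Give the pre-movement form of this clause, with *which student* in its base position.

'which student' is the object of the preposition 'to'. Wh-movement fronts it, leaving a gap right after 'to':
Which student should Felix complain to ___ about the dataset?

Felix should complain to which student about the dataset.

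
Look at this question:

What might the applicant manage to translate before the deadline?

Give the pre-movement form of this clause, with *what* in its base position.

The filler 'what' is interpreted as the direct object of 'translate'. Wh-movement fronts it, leaving a gap right after 'translate':
What might the applicant manage to translate ___ before the deadline?

The applicant might manage to translate what before the deadline.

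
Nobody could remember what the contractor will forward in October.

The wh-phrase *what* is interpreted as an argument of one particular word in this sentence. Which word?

Before movement: The contractor will forward what in October.
The filler 'what' is interpreted as the direct object of 'forward'. Fronting leaves a gap immediately after 'forward':
Nobody could remember what the contractor will forward ___ in October.

forward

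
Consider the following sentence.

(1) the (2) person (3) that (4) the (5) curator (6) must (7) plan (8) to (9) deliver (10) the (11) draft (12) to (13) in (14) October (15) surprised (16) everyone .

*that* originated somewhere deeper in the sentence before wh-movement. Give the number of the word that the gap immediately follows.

12

The filler 'that' is interpreted as the object of the preposition 'to' (recipient of 'deliver'). Fronting leaves a gap immediately after 'to':
The person that the curator must plan to deliver the draft to ___ in October surprised everyone.
'to' is word 12.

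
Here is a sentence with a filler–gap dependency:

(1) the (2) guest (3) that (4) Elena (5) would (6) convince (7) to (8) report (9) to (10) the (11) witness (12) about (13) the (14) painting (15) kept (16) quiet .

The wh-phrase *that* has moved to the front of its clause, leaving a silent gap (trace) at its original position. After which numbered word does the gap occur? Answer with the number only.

The filler 'that' is interpreted as the direct object of 'convince'. Wh-movement fronts it, leaving a gap right after 'convince':
The guest that Elena would convince ___ to report to the witness about the painting kept quiet.
'convince' is word 6.

6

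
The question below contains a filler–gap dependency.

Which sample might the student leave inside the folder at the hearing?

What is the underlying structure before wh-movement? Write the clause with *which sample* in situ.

The student might leave which sample inside the folder at the hearing.

'which sample' is the direct object of 'leave'. Wh-movement fronts it, leaving a gap right after 'leave':
Which sample might the student leave ___ inside the folder at the hearing?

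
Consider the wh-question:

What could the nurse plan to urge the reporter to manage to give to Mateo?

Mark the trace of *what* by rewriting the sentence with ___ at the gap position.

Before movement: The nurse could plan to urge the reporter to manage to give what to Mateo.
The filler 'what' is interpreted as the direct object of 'give'. The gap is right after 'give'.

What could the nurse plan to urge the reporter to manage to give ___ to Mateo?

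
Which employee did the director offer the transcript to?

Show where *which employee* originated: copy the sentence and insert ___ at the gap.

Which employee did the director offer the transcript to ___?

Pre-movement form: The director did offer the transcript to which employee.
The filler 'which employee' is interpreted as the object of the preposition 'to' (recipient of 'offer'). The gap is right after 'to'.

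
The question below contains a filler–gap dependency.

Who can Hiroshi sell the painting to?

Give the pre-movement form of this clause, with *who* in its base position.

'who' functions as the object of the preposition 'to' (recipient of 'sell'). It moves to the left edge, and the trace sits right after 'to':
Who can Hiroshi sell the painting to ___?

Hiroshi can sell the painting to who.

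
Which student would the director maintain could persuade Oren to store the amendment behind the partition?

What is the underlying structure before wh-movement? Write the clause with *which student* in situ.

'which student' is the subject of the clause embedded under 'maintain'. It moves to the left edge, and the trace sits right after 'maintain':
Which student would the director maintain ___ could persuade Oren to store the amendment behind the partition?

The director would maintain which student could persuade Oren to store the amendment behind the partition.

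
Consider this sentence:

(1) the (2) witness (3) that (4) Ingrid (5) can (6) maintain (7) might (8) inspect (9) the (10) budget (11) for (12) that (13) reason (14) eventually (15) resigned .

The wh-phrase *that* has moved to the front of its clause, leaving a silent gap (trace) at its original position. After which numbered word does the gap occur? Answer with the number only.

6

The filler 'that' is interpreted as the subject of the clause embedded under 'maintain'. Fronting leaves a gap immediately after 'maintain':
The witness that Ingrid can maintain ___ might inspect the budget for that reason eventually resigned.
'maintain' is word 6.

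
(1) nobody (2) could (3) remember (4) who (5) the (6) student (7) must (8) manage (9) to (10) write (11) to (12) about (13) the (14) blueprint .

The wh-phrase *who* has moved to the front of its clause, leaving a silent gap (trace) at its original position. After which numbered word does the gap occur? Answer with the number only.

11

Pre-movement form: The student must manage to write to who about the blueprint.
'who' functions as the object of the preposition 'to'. Wh-movement fronts it, leaving a gap right after 'to':
Nobody could remember who the student must manage to write to ___ about the blueprint.
'to' is word 11.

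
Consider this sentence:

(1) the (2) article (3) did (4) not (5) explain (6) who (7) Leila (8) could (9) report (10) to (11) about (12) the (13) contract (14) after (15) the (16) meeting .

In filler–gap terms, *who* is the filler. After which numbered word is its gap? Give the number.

Before movement: Leila could report to who about the contract after the meeting.
'who' is the object of the preposition 'to'. Wh-movement fronts it, leaving a gap right after 'to':
The article did not explain who Leila could report to ___ about the contract after the meeting.
'to' is word 10.

10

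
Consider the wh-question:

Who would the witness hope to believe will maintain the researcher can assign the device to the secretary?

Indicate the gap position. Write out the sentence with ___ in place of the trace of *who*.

Underlying clause: The witness would hope to believe who will maintain the researcher can assign the device to the secretary.
'who' functions as the subject of the clause embedded under 'believe'. The gap is right after 'believe'.

Who would the witness hope to believe ___ will maintain the researcher can assign the device to the secretary?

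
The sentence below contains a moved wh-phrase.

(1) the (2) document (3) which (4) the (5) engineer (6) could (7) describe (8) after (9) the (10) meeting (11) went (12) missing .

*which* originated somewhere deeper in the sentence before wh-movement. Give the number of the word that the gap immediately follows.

'which' functions as the direct object of 'describe'. Wh-movement fronts it, leaving a gap right after 'describe':
The document which the engineer could describe ___ after the meeting went missing.
'describe' is word 7.

7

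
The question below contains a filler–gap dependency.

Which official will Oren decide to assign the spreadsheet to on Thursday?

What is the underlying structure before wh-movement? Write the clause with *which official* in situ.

Oren will decide to assign the spreadsheet to which official on Thursday.

'which official' functions as the object of the preposition 'to' (recipient of 'assign'). It moves to the left edge, and the trace sits right after 'to':
Which official will Oren decide to assign the spreadsheet to ___ on Thursday?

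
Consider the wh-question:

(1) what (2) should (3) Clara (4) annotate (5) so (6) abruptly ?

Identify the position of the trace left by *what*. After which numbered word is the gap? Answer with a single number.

4

Before movement: Clara should annotate what so abruptly.
The filler 'what' is interpreted as the direct object of 'annotate'. It moves to the left edge, and the trace sits right after 'annotate':
What should Clara annotate ___ so abruptly?
'annotate' is word 4.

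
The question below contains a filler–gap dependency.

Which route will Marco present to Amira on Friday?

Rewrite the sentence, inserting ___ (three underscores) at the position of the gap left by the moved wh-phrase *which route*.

Before movement: Marco will present which route to Amira on Friday.
The filler 'which route' is interpreted as the direct object of 'present'. The gap is right after 'present'.

Which route will Marco present ___ to Amira on Friday?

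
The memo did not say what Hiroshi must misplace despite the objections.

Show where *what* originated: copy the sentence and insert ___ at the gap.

Pre-movement form: Hiroshi must misplace what despite the objections.
'what' is the direct object of 'misplace'. The gap is right after 'misplace'.

The memo did not say what Hiroshi must misplace ___ despite the objections.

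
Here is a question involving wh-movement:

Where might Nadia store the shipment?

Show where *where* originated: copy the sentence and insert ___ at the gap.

Pre-movement form: Nadia might store the shipment where.
The filler 'where' is interpreted as the locative complement of 'store'. The gap is right after 'shipment'.

Where might Nadia store the shipment ___?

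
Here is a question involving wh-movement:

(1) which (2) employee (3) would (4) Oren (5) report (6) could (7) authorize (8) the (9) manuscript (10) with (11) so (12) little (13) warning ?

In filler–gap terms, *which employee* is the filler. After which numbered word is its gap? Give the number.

Before movement: Oren would report which employee could authorize the manuscript with so little warning.
The filler 'which employee' is interpreted as the subject of the clause embedded under 'report'. It moves to the left edge, and the trace sits right after 'report':
Which employee would Oren report ___ could authorize the manuscript with so little warning?
'report' is word 5.

5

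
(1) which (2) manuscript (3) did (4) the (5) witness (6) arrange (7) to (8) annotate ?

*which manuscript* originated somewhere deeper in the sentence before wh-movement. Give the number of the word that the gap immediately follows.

Underlying clause: The witness did arrange to annotate which manuscript.
'which manuscript' functions as the direct object of 'annotate'. Fronting leaves a gap immediately after 'annotate':
Which manuscript did the witness arrange to annotate ___?
'annotate' is word 8.

8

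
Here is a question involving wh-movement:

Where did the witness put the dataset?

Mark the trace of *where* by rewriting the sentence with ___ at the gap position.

Where did the witness put the dataset ___?

In situ: The witness did put the dataset where.
'where' is the locative complement of 'put'. The gap is right after 'dataset'.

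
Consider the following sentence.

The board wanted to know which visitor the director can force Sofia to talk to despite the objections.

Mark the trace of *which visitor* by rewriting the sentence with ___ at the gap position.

Before movement: The director can force Sofia to talk to which visitor despite the objections.
'which visitor' functions as the object of the preposition 'to'. The gap is right after 'to'.

The board wanted to know which visitor the director can force Sofia to talk to ___ despite the objections.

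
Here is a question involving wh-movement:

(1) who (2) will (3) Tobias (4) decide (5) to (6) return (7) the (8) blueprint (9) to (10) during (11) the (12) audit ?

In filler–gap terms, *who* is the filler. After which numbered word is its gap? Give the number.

Underlying clause: Tobias will decide to return the blueprint to who during the audit.
'who' is the object of the preposition 'to' (recipient of 'return'). It moves to the left edge, and the trace sits right after 'to':
Who will Tobias decide to return the blueprint to ___ during the audit?
'to' is word 9.

9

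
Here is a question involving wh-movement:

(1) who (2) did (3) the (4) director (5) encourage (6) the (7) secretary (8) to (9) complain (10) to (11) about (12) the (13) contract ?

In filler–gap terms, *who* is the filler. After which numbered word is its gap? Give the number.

10

Before movement: The director did encourage the secretary to complain to who about the contract.
'who' is the object of the preposition 'to'. Wh-movement fronts it, leaving a gap right after 'to':
Who did the director encourage the secretary to complain to ___ about the contract?
'to' is word 10.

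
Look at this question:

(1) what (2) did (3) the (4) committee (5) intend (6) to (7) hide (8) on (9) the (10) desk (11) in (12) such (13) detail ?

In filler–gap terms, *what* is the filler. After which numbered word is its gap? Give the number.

7

Before movement: The committee did intend to hide what on the desk in such detail.
The filler 'what' is interpreted as the direct object of 'hide'. Fronting leaves a gap immediately after 'hide':
What did the committee intend to hide ___ on the desk in such detail?
'hide' is word 7.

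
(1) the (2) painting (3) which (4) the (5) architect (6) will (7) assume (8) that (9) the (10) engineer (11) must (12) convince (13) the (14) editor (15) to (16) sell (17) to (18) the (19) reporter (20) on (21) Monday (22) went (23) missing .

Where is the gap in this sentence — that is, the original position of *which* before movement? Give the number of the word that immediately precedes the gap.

16

'which' functions as the direct object of 'sell'. It moves to the left edge, and the trace sits right after 'sell':
The painting which the architect will assume that the engineer must convince the editor to sell ___ to the reporter on Monday went missing.
'sell' is word 16.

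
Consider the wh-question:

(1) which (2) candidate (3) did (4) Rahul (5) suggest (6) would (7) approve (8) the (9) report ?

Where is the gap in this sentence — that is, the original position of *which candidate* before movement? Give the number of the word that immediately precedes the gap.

In situ: Rahul did suggest which candidate would approve the report.
'which candidate' is the subject of the clause embedded under 'suggest'. Wh-movement fronts it, leaving a gap right after 'suggest':
Which candidate did Rahul suggest ___ would approve the report?
'suggest' is word 5.

5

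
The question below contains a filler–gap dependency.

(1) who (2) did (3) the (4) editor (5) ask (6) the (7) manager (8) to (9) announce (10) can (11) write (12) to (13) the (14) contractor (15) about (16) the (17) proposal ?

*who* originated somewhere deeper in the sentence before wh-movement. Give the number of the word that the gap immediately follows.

Pre-movement form: The editor did ask the manager to announce who can write to the contractor about the proposal.
'who' is the subject of the clause embedded under 'announce'. It moves to the left edge, and the trace sits right after 'announce':
Who did the editor ask the manager to announce ___ can write to the contractor about the proposal?
'announce' is word 9.

9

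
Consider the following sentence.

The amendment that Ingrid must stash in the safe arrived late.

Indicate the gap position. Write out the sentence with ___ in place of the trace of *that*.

The amendment that Ingrid must stash ___ in the safe arrived late.

'that' functions as the direct object of 'stash'. The gap is right after 'stash'.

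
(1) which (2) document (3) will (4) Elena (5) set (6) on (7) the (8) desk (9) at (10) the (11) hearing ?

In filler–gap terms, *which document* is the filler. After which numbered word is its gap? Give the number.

In situ: Elena will set which document on the desk at the hearing.
'which document' functions as the direct object of 'set'. Wh-movement fronts it, leaving a gap right after 'set':
Which document will Elena set ___ on the desk at the hearing?
'set' is word 5.

5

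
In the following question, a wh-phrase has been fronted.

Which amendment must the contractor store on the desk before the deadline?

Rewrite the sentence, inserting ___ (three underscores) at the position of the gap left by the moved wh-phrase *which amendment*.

Which amendment must the contractor store ___ on the desk before the deadline?

Before movement: The contractor must store which amendment on the desk before the deadline.
'which amendment' functions as the direct object of 'store'. The gap is right after 'store'.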